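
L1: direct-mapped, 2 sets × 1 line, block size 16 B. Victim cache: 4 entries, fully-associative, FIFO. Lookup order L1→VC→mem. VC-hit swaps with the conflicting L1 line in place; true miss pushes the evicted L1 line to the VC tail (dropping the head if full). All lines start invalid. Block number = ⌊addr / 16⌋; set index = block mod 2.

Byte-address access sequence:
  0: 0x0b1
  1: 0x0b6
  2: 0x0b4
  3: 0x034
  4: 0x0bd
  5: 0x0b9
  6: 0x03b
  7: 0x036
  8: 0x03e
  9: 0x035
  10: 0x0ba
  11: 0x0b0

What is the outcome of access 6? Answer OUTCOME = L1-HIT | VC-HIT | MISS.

  [0] addr=0xb1 blk=11 s=1: MISS | VC []
  [1] addr=0xb6 blk=11 s=1: L1-HIT | VC []
  [2] addr=0xb4 blk=11 s=1: L1-HIT | VC []
  [3] addr=0x34 blk=3 s=1: MISS | VC [11]
  [4] addr=0xbd blk=11 s=1: VC-HIT | VC [3]
  [5] addr=0xb9 blk=11 s=1: L1-HIT | VC [3]
  [6] addr=0x3b blk=3 s=1: VC-HIT | VC [11]
  [7] addr=0x36 blk=3 s=1: L1-HIT | VC [11]
  [8] addr=0x3e blk=3 s=1: L1-HIT | VC [11]
  [9] addr=0x35 blk=3 s=1: L1-HIT | VC [11]
  [10] addr=0xba blk=11 s=1: VC-HIT | VC [3]
  [11] addr=0xb0 blk=11 s=1: L1-HIT | VC [3]

OUTCOME = VC-HIT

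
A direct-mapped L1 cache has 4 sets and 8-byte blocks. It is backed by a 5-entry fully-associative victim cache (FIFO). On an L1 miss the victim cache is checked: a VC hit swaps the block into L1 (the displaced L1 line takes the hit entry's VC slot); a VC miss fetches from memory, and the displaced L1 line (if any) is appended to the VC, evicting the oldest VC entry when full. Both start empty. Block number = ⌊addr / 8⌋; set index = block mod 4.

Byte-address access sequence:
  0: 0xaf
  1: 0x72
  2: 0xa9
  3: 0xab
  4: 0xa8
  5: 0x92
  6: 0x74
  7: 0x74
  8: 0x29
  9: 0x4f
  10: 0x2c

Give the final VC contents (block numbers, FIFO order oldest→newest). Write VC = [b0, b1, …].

#0 0xaf→b21/s1 MISS; vc=[]
#1 0x72→b14/s2 MISS; vc=[]
#2 0xa9→b21/s1 L1-HIT; vc=[]
#3 0xab→b21/s1 L1-HIT; vc=[]
#4 0xa8→b21/s1 L1-HIT; vc=[]
#5 0x92→b18/s2 MISS; vc=[14]
#6 0x74→b14/s2 VC-HIT; vc=[18]
#7 0x74→b14/s2 L1-HIT; vc=[18]
#8 0x29→b5/s1 MISS; vc=[18,21]
#9 0x4f→b9/s1 MISS; vc=[18,21,5]
#10 0x2c→b5/s1 VC-HIT; vc=[18,21,9]

VC = [18, 21, 9]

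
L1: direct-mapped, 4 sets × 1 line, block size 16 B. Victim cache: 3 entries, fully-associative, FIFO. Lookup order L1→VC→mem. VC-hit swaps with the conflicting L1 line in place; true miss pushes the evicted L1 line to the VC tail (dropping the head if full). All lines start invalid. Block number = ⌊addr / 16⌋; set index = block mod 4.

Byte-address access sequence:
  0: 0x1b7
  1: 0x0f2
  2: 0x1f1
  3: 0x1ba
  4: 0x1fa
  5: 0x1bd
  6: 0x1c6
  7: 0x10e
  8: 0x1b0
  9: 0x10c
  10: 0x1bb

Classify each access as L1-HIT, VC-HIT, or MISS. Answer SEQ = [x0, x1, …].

0: 0x1b7 (blk 27, set 3) → MISS  vc=[]
1: 0xf2 (blk 15, set 3) → MISS  vc=[27]
2: 0x1f1 (blk 31, set 3) → MISS  vc=[27, 15]
3: 0x1ba (blk 27, set 3) → VC-HIT  vc=[31, 15]
4: 0x1fa (blk 31, set 3) → VC-HIT  vc=[27, 15]
5: 0x1bd (blk 27, set 3) → VC-HIT  vc=[31, 15]
6: 0x1c6 (blk 28, set 0) → MISS  vc=[31, 15]
7: 0x10e (blk 16, set 0) → MISS  vc=[31, 15, 28]
8: 0x1b0 (blk 27, set 3) → L1-HIT  vc=[31, 15, 28]
9: 0x10c (blk 16, set 0) → L1-HIT  vc=[31, 15, 28]
10: 0x1bb (blk 27, set 3) → L1-HIT  vc=[31, 15, 28]

SEQ = [MISS, MISS, MISS, VC-HIT, VC-HIT, VC-HIT, MISS, MISS, L1-HIT, L1-HIT, L1-HIT]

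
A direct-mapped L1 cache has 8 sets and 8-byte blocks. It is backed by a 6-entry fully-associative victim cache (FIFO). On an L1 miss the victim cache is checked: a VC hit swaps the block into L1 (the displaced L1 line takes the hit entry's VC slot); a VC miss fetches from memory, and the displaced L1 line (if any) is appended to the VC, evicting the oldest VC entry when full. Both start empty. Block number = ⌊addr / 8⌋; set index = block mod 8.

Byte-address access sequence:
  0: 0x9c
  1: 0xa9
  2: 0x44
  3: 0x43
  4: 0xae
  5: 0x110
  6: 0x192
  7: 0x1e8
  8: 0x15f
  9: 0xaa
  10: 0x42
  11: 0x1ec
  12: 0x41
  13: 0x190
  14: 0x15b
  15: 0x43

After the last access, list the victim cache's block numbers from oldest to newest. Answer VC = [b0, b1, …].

VC = [34, 21, 19]

0: 0x9c (blk 19, set 3) → MISS  vc=[]
1: 0xa9 (blk 21, set 5) → MISS  vc=[]
2: 0x44 (blk 8, set 0) → MISS  vc=[]
3: 0x43 (blk 8, set 0) → L1-HIT  vc=[]
4: 0xae (blk 21, set 5) → L1-HIT  vc=[]
5: 0x110 (blk 34, set 2) → MISS  vc=[]
6: 0x192 (blk 50, set 2) → MISS  vc=[34]
7: 0x1e8 (blk 61, set 5) → MISS  vc=[34, 21]
8: 0x15f (blk 43, set 3) → MISS  vc=[34, 21, 19]
9: 0xaa (blk 21, set 5) → VC-HIT  vc=[34, 61, 19]
10: 0x42 (blk 8, set 0) → L1-HIT  vc=[34, 61, 19]
11: 0x1ec (blk 61, set 5) → VC-HIT  vc=[34, 21, 19]
12: 0x41 (blk 8, set 0) → L1-HIT  vc=[34, 21, 19]
13: 0x190 (blk 50, set 2) → L1-HIT  vc=[34, 21, 19]
14: 0x15b (blk 43, set 3) → L1-HIT  vc=[34, 21, 19]
15: 0x43 (blk 8, set 0) → L1-HIT  vc=[34, 21, 19]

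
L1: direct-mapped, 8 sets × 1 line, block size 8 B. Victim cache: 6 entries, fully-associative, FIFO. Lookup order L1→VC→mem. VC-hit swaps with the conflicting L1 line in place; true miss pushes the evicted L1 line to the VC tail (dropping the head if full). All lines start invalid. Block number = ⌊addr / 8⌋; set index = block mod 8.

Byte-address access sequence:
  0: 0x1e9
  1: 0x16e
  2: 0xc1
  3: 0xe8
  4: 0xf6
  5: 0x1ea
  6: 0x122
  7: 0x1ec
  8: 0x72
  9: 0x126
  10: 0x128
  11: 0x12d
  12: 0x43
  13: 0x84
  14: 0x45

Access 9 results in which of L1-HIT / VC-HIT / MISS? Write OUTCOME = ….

OUTCOME = L1-HIT

  [0] addr=0x1e9 blk=61 s=5: MISS | VC []
  [1] addr=0x16e blk=45 s=5: MISS | VC [61]
  [2] addr=0xc1 blk=24 s=0: MISS | VC [61]
  [3] addr=0xe8 blk=29 s=5: MISS | VC [61, 45]
  [4] addr=0xf6 blk=30 s=6: MISS | VC [61, 45]
  [5] addr=0x1ea blk=61 s=5: VC-HIT | VC [29, 45]
  [6] addr=0x122 blk=36 s=4: MISS | VC [29, 45]
  [7] addr=0x1ec blk=61 s=5: L1-HIT | VC [29, 45]
  [8] addr=0x72 blk=14 s=6: MISS | VC [29, 45, 30]
  [9] addr=0x126 blk=36 s=4: L1-HIT | VC [29, 45, 30]
  [10] addr=0x128 blk=37 s=5: MISS | VC [29, 45, 30, 61]
  [11] addr=0x12d blk=37 s=5: L1-HIT | VC [29, 45, 30, 61]
  [12] addr=0x43 blk=8 s=0: MISS | VC [29, 45, 30, 61, 24]
  [13] addr=0x84 blk=16 s=0: MISS | VC [29, 45, 30, 61, 24, 8]
  [14] addr=0x45 blk=8 s=0: VC-HIT | VC [29, 45, 30, 61, 24, 16]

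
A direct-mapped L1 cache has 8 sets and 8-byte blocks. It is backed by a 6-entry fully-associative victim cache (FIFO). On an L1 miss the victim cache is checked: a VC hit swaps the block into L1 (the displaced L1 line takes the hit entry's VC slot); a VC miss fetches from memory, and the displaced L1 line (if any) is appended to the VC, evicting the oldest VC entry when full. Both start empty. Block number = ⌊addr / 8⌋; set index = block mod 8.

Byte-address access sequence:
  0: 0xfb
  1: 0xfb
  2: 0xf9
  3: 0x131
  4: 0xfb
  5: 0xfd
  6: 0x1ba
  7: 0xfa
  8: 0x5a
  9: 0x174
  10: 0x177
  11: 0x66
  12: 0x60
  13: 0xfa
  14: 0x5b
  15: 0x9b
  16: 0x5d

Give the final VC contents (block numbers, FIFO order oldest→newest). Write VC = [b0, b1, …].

#0 0xfb→b31/s7 MISS; vc=[]
#1 0xfb→b31/s7 L1-HIT; vc=[]
#2 0xf9→b31/s7 L1-HIT; vc=[]
#3 0x131→b38/s6 MISS; vc=[]
#4 0xfb→b31/s7 L1-HIT; vc=[]
#5 0xfd→b31/s7 L1-HIT; vc=[]
#6 0x1ba→b55/s7 MISS; vc=[31]
#7 0xfa→b31/s7 VC-HIT; vc=[55]
#8 0x5a→b11/s3 MISS; vc=[55]
#9 0x174→b46/s6 MISS; vc=[55,38]
#10 0x177→b46/s6 L1-HIT; vc=[55,38]
#11 0x66→b12/s4 MISS; vc=[55,38]
#12 0x60→b12/s4 L1-HIT; vc=[55,38]
#13 0xfa→b31/s7 L1-HIT; vc=[55,38]
#14 0x5b→b11/s3 L1-HIT; vc=[55,38]
#15 0x9b→b19/s3 MISS; vc=[55,38,11]
#16 0x5d→b11/s3 VC-HIT; vc=[55,38,19]

VC = [55, 38, 19]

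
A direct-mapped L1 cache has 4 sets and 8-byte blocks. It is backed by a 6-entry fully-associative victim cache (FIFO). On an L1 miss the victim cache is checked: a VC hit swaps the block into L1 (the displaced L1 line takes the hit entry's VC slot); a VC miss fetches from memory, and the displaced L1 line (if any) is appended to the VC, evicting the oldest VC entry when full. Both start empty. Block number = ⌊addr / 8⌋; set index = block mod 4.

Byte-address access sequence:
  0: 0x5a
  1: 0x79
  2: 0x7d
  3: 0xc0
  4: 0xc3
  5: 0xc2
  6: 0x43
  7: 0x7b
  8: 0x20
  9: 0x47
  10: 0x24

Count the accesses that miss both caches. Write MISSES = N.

  [0] addr=0x5a blk=11 s=3: MISS | VC []
  [1] addr=0x79 blk=15 s=3: MISS | VC [11]
  [2] addr=0x7d blk=15 s=3: L1-HIT | VC [11]
  [3] addr=0xc0 blk=24 s=0: MISS | VC [11]
  [4] addr=0xc3 blk=24 s=0: L1-HIT | VC [11]
  [5] addr=0xc2 blk=24 s=0: L1-HIT | VC [11]
  [6] addr=0x43 blk=8 s=0: MISS | VC [11, 24]
  [7] addr=0x7b blk=15 s=3: L1-HIT | VC [11, 24]
  [8] addr=0x20 blk=4 s=0: MISS | VC [11, 24, 8]
  [9] addr=0x47 blk=8 s=0: VC-HIT | VC [11, 24, 4]
  [10] addr=0x24 blk=4 s=0: VC-HIT | VC [11, 24, 8]

MISSES = 5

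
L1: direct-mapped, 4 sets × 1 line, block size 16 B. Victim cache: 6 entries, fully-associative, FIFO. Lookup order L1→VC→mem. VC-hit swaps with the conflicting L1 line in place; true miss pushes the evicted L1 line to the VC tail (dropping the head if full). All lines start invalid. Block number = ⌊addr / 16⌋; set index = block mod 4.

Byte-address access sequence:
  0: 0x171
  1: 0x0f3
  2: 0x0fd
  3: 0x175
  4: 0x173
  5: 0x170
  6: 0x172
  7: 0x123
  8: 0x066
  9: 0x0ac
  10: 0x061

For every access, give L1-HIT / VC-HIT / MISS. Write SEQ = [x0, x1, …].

  [0] addr=0x171 blk=23 s=3: MISS | VC []
  [1] addr=0xf3 blk=15 s=3: MISS | VC [23]
  [2] addr=0xfd blk=15 s=3: L1-HIT | VC [23]
  [3] addr=0x175 blk=23 s=3: VC-HIT | VC [15]
  [4] addr=0x173 blk=23 s=3: L1-HIT | VC [15]
  [5] addr=0x170 blk=23 s=3: L1-HIT | VC [15]
  [6] addr=0x172 blk=23 s=3: L1-HIT | VC [15]
  [7] addr=0x123 blk=18 s=2: MISS | VC [15]
  [8] addr=0x66 blk=6 s=2: MISS | VC [15, 18]
  [9] addr=0xac blk=10 s=2: MISS | VC [15, 18, 6]
  [10] addr=0x61 blk=6 s=2: VC-HIT | VC [15, 18, 10]

SEQ = [MISS, MISS, L1-HIT, VC-HIT, L1-HIT, L1-HIT, L1-HIT, MISS, MISS, MISS, VC-HIT]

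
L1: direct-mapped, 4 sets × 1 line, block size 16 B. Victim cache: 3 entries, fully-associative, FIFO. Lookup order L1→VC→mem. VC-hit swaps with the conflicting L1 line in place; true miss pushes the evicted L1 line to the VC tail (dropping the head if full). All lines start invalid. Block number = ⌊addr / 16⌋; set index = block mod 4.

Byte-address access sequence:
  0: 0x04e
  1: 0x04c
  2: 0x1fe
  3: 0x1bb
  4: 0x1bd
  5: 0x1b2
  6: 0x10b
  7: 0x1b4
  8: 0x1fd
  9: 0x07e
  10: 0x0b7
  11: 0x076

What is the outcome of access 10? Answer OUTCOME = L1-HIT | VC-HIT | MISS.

OUTCOME = MISS

#0 0x4e→b4/s0 MISS; vc=[]
#1 0x4c→b4/s0 L1-HIT; vc=[]
#2 0x1fe→b31/s3 MISS; vc=[]
#3 0x1bb→b27/s3 MISS; vc=[31]
#4 0x1bd→b27/s3 L1-HIT; vc=[31]
#5 0x1b2→b27/s3 L1-HIT; vc=[31]
#6 0x10b→b16/s0 MISS; vc=[31,4]
#7 0x1b4→b27/s3 L1-HIT; vc=[31,4]
#8 0x1fd→b31/s3 VC-HIT; vc=[27,4]
#9 0x7e→b7/s3 MISS; vc=[27,4,31]
#10 0xb7→b11/s3 MISS; vc=[4,31,7]
#11 0x76→b7/s3 VC-HIT; vc=[4,31,11]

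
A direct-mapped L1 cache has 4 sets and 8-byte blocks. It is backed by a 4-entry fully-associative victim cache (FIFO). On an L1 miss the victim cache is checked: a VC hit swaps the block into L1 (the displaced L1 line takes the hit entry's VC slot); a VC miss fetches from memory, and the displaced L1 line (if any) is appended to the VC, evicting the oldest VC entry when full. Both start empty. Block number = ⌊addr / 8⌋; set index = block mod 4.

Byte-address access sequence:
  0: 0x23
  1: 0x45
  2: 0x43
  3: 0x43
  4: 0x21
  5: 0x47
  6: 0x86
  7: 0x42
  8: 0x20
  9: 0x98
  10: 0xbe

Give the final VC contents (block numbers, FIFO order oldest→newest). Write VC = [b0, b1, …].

0: 0x23 (blk 4, set 0) → MISS  vc=[]
1: 0x45 (blk 8, set 0) → MISS  vc=[4]
2: 0x43 (blk 8, set 0) → L1-HIT  vc=[4]
3: 0x43 (blk 8, set 0) → L1-HIT  vc=[4]
4: 0x21 (blk 4, set 0) → VC-HIT  vc=[8]
5: 0x47 (blk 8, set 0) → VC-HIT  vc=[4]
6: 0x86 (blk 16, set 0) → MISS  vc=[4, 8]
7: 0x42 (blk 8, set 0) → VC-HIT  vc=[4, 16]
8: 0x20 (blk 4, set 0) → VC-HIT  vc=[8, 16]
9: 0x98 (blk 19, set 3) → MISS  vc=[8, 16]
10: 0xbe (blk 23, set 3) → MISS  vc=[8, 16, 19]

VC = [8, 16, 19]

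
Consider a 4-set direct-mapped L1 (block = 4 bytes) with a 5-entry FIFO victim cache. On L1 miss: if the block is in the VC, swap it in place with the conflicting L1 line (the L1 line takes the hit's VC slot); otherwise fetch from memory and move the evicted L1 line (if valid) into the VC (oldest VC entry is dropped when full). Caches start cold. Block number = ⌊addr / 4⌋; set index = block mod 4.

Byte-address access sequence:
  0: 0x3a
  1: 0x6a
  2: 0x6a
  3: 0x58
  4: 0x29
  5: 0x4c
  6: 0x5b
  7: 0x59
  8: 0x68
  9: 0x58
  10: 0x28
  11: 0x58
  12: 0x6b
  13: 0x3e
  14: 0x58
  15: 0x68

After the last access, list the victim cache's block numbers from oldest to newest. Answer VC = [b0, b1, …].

#0 0x3a→b14/s2 MISS; vc=[]
#1 0x6a→b26/s2 MISS; vc=[14]
#2 0x6a→b26/s2 L1-HIT; vc=[14]
#3 0x58→b22/s2 MISS; vc=[14,26]
#4 0x29→b10/s2 MISS; vc=[14,26,22]
#5 0x4c→b19/s3 MISS; vc=[14,26,22]
#6 0x5b→b22/s2 VC-HIT; vc=[14,26,10]
#7 0x59→b22/s2 L1-HIT; vc=[14,26,10]
#8 0x68→b26/s2 VC-HIT; vc=[14,22,10]
#9 0x58→b22/s2 VC-HIT; vc=[14,26,10]
#10 0x28→b10/s2 VC-HIT; vc=[14,26,22]
#11 0x58→b22/s2 VC-HIT; vc=[14,26,10]
#12 0x6b→b26/s2 VC-HIT; vc=[14,22,10]
#13 0x3e→b15/s3 MISS; vc=[14,22,10,19]
#14 0x58→b22/s2 VC-HIT; vc=[14,26,10,19]
#15 0x68→b26/s2 VC-HIT; vc=[14,22,10,19]

VC = [14, 22, 10, 19]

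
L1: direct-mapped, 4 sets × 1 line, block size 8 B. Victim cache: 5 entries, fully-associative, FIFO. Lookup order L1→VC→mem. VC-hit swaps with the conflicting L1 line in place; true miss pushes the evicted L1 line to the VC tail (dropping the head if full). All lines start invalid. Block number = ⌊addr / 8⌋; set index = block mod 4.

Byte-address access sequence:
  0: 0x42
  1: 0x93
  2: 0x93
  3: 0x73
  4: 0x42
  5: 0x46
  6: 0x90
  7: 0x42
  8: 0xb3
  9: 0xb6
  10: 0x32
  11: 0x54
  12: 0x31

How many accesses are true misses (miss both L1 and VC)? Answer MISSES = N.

MISSES = 6

  [0] addr=0x42 blk=8 s=0: MISS | VC []
  [1] addr=0x93 blk=18 s=2: MISS | VC []
  [2] addr=0x93 blk=18 s=2: L1-HIT | VC []
  [3] addr=0x73 blk=14 s=2: MISS | VC [18]
  [4] addr=0x42 blk=8 s=0: L1-HIT | VC [18]
  [5] addr=0x46 blk=8 s=0: L1-HIT | VC [18]
  [6] addr=0x90 blk=18 s=2: VC-HIT | VC [14]
  [7] addr=0x42 blk=8 s=0: L1-HIT | VC [14]
  [8] addr=0xb3 blk=22 s=2: MISS | VC [14, 18]
  [9] addr=0xb6 blk=22 s=2: L1-HIT | VC [14, 18]
  [10] addr=0x32 blk=6 s=2: MISS | VC [14, 18, 22]
  [11] addr=0x54 blk=10 s=2: MISS | VC [14, 18, 22, 6]
  [12] addr=0x31 blk=6 s=2: VC-HIT | VC [14, 18, 22, 10]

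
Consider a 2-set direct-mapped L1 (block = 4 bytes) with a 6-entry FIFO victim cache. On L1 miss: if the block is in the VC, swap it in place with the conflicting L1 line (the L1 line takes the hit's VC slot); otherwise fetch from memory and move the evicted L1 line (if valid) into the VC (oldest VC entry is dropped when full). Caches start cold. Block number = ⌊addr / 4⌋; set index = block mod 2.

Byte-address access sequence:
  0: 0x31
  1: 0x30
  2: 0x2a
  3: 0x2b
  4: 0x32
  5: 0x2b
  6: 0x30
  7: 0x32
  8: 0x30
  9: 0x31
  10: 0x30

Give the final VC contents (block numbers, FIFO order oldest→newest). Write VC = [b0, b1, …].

#0 0x31→b12/s0 MISS; vc=[]
#1 0x30→b12/s0 L1-HIT; vc=[]
#2 0x2a→b10/s0 MISS; vc=[12]
#3 0x2b→b10/s0 L1-HIT; vc=[12]
#4 0x32→b12/s0 VC-HIT; vc=[10]
#5 0x2b→b10/s0 VC-HIT; vc=[12]
#6 0x30→b12/s0 VC-HIT; vc=[10]
#7 0x32→b12/s0 L1-HIT; vc=[10]
#8 0x30→b12/s0 L1-HIT; vc=[10]
#9 0x31→b12/s0 L1-HIT; vc=[10]
#10 0x30→b12/s0 L1-HIT; vc=[10]

VC = [10]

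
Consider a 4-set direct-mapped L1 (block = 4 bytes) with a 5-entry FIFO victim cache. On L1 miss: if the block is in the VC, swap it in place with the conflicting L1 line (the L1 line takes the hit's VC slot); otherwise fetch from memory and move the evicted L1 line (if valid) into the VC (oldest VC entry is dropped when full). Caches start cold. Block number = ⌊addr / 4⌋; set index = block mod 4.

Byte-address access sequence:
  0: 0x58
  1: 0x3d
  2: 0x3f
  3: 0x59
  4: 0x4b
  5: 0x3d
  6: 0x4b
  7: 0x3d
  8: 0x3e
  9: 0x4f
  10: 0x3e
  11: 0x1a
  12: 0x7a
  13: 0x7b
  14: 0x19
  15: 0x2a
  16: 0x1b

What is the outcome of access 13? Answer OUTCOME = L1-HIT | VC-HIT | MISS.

#0 0x58→b22/s2 MISS; vc=[]
#1 0x3d→b15/s3 MISS; vc=[]
#2 0x3f→b15/s3 L1-HIT; vc=[]
#3 0x59→b22/s2 L1-HIT; vc=[]
#4 0x4b→b18/s2 MISS; vc=[22]
#5 0x3d→b15/s3 L1-HIT; vc=[22]
#6 0x4b→b18/s2 L1-HIT; vc=[22]
#7 0x3d→b15/s3 L1-HIT; vc=[22]
#8 0x3e→b15/s3 L1-HIT; vc=[22]
#9 0x4f→b19/s3 MISS; vc=[22,15]
#10 0x3e→b15/s3 VC-HIT; vc=[22,19]
#11 0x1a→b6/s2 MISS; vc=[22,19,18]
#12 0x7a→b30/s2 MISS; vc=[22,19,18,6]
#13 0x7b→b30/s2 L1-HIT; vc=[22,19,18,6]
#14 0x19→b6/s2 VC-HIT; vc=[22,19,18,30]
#15 0x2a→b10/s2 MISS; vc=[22,19,18,30,6]
#16 0x1b→b6/s2 VC-HIT; vc=[22,19,18,30,10]

OUTCOME = L1-HIT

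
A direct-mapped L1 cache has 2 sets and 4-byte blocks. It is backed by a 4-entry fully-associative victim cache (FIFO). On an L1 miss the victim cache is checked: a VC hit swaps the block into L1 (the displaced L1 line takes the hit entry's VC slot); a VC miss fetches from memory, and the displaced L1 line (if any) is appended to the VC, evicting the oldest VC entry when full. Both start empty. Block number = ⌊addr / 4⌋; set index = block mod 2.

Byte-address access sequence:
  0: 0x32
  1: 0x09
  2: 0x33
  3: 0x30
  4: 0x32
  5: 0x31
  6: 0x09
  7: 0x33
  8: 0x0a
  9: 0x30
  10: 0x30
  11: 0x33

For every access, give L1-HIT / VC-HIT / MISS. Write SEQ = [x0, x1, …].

#0 0x32→b12/s0 MISS; vc=[]
#1 0x9→b2/s0 MISS; vc=[12]
#2 0x33→b12/s0 VC-HIT; vc=[2]
#3 0x30→b12/s0 L1-HIT; vc=[2]
#4 0x32→b12/s0 L1-HIT; vc=[2]
#5 0x31→b12/s0 L1-HIT; vc=[2]
#6 0x9→b2/s0 VC-HIT; vc=[12]
#7 0x33→b12/s0 VC-HIT; vc=[2]
#8 0xa→b2/s0 VC-HIT; vc=[12]
#9 0x30→b12/s0 VC-HIT; vc=[2]
#10 0x30→b12/s0 L1-HIT; vc=[2]
#11 0x33→b12/s0 L1-HIT; vc=[2]

SEQ = [MISS, MISS, VC-HIT, L1-HIT, L1-HIT, L1-HIT, VC-HIT, VC-HIT, VC-HIT, VC-HIT, L1-HIT, L1-HIT]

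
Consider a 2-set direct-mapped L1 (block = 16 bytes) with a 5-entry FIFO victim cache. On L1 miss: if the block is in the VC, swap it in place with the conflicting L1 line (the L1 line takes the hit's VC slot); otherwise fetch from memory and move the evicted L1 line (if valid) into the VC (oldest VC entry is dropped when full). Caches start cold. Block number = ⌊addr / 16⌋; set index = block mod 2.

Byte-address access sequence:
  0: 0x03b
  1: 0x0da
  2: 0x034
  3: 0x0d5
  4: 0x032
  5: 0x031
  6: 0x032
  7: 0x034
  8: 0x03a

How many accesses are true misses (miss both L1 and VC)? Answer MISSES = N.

MISSES = 2

0: 0x3b (blk 3, set 1) → MISS  vc=[]
1: 0xda (blk 13, set 1) → MISS  vc=[3]
2: 0x34 (blk 3, set 1) → VC-HIT  vc=[13]
3: 0xd5 (blk 13, set 1) → VC-HIT  vc=[3]
4: 0x32 (blk 3, set 1) → VC-HIT  vc=[13]
5: 0x31 (blk 3, set 1) → L1-HIT  vc=[13]
6: 0x32 (blk 3, set 1) → L1-HIT  vc=[13]
7: 0x34 (blk 3, set 1) → L1-HIT  vc=[13]
8: 0x3a (blk 3, set 1) → L1-HIT  vc=[13]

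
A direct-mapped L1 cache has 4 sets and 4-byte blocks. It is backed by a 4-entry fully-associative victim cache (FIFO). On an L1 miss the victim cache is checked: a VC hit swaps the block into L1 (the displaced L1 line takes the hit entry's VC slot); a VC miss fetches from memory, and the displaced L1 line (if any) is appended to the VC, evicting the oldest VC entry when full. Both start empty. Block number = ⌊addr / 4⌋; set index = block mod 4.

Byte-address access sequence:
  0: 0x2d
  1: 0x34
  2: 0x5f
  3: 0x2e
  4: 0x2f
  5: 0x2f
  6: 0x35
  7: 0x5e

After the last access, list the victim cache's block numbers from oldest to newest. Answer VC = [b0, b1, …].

VC = [11]

#0 0x2d→b11/s3 MISS; vc=[]
#1 0x34→b13/s1 MISS; vc=[]
#2 0x5f→b23/s3 MISS; vc=[11]
#3 0x2e→b11/s3 VC-HIT; vc=[23]
#4 0x2f→b11/s3 L1-HIT; vc=[23]
#5 0x2f→b11/s3 L1-HIT; vc=[23]
#6 0x35→b13/s1 L1-HIT; vc=[23]
#7 0x5e→b23/s3 VC-HIT; vc=[11]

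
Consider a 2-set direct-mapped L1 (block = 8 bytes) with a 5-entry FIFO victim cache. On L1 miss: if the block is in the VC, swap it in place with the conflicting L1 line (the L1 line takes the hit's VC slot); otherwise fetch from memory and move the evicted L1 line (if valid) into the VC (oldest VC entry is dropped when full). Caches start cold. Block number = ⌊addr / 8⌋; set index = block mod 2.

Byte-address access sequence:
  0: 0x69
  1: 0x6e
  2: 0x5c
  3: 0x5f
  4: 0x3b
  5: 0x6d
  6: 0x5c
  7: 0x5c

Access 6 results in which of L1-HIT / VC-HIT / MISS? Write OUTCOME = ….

  [0] addr=0x69 blk=13 s=1: MISS | VC []
  [1] addr=0x6e blk=13 s=1: L1-HIT | VC []
  [2] addr=0x5c blk=11 s=1: MISS | VC [13]
  [3] addr=0x5f blk=11 s=1: L1-HIT | VC [13]
  [4] addr=0x3b blk=7 s=1: MISS | VC [13, 11]
  [5] addr=0x6d blk=13 s=1: VC-HIT | VC [7, 11]
  [6] addr=0x5c blk=11 s=1: VC-HIT | VC [7, 13]
  [7] addr=0x5c blk=11 s=1: L1-HIT | VC [7, 13]

OUTCOME = VC-HIT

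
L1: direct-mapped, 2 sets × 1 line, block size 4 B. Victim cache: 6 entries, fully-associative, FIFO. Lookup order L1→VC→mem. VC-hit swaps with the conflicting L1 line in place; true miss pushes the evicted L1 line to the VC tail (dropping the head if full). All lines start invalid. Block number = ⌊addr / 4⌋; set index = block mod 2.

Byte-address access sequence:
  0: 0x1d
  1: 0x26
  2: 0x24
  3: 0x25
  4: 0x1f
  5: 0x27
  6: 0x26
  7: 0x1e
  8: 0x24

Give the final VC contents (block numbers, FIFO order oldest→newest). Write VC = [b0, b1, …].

VC = [7]

#0 0x1d→b7/s1 MISS; vc=[]
#1 0x26→b9/s1 MISS; vc=[7]
#2 0x24→b9/s1 L1-HIT; vc=[7]
#3 0x25→b9/s1 L1-HIT; vc=[7]
#4 0x1f→b7/s1 VC-HIT; vc=[9]
#5 0x27→b9/s1 VC-HIT; vc=[7]
#6 0x26→b9/s1 L1-HIT; vc=[7]
#7 0x1e→b7/s1 VC-HIT; vc=[9]
#8 0x24→b9/s1 VC-HIT; vc=[7]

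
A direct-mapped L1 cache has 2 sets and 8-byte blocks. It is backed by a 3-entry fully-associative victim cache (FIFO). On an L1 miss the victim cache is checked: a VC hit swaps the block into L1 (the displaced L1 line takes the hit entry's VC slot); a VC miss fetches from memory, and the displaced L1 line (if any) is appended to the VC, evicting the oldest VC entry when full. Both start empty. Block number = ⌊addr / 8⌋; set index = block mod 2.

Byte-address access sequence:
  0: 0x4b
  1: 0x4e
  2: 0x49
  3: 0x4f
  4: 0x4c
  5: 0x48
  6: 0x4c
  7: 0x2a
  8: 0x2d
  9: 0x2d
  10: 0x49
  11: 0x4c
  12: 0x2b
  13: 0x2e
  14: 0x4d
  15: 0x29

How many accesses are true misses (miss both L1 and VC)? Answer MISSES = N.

MISSES = 2

0: 0x4b (blk 9, set 1) → MISS  vc=[]
1: 0x4e (blk 9, set 1) → L1-HIT  vc=[]
2: 0x49 (blk 9, set 1) → L1-HIT  vc=[]
3: 0x4f (blk 9, set 1) → L1-HIT  vc=[]
4: 0x4c (blk 9, set 1) → L1-HIT  vc=[]
5: 0x48 (blk 9, set 1) → L1-HIT  vc=[]
6: 0x4c (blk 9, set 1) → L1-HIT  vc=[]
7: 0x2a (blk 5, set 1) → MISS  vc=[9]
8: 0x2d (blk 5, set 1) → L1-HIT  vc=[9]
9: 0x2d (blk 5, set 1) → L1-HIT  vc=[9]
10: 0x49 (blk 9, set 1) → VC-HIT  vc=[5]
11: 0x4c (blk 9, set 1) → L1-HIT  vc=[5]
12: 0x2b (blk 5, set 1) → VC-HIT  vc=[9]
13: 0x2e (blk 5, set 1) → L1-HIT  vc=[9]
14: 0x4d (blk 9, set 1) → VC-HIT  vc=[5]
15: 0x29 (blk 5, set 1) → VC-HIT  vc=[9]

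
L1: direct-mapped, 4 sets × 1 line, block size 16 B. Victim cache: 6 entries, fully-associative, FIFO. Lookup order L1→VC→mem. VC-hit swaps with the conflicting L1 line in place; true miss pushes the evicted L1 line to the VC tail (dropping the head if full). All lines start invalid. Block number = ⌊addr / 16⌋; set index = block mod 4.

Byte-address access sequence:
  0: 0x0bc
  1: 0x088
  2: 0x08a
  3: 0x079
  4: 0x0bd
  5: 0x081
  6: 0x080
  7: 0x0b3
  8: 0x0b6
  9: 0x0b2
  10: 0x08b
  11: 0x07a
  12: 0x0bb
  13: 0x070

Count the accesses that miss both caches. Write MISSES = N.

#0 0xbc→b11/s3 MISS; vc=[]
#1 0x88→b8/s0 MISS; vc=[]
#2 0x8a→b8/s0 L1-HIT; vc=[]
#3 0x79→b7/s3 MISS; vc=[11]
#4 0xbd→b11/s3 VC-HIT; vc=[7]
#5 0x81→b8/s0 L1-HIT; vc=[7]
#6 0x80→b8/s0 L1-HIT; vc=[7]
#7 0xb3→b11/s3 L1-HIT; vc=[7]
#8 0xb6→b11/s3 L1-HIT; vc=[7]
#9 0xb2→b11/s3 L1-HIT; vc=[7]
#10 0x8b→b8/s0 L1-HIT; vc=[7]
#11 0x7a→b7/s3 VC-HIT; vc=[11]
#12 0xbb→b11/s3 VC-HIT; vc=[7]
#13 0x70→b7/s3 VC-HIT; vc=[11]

MISSES = 3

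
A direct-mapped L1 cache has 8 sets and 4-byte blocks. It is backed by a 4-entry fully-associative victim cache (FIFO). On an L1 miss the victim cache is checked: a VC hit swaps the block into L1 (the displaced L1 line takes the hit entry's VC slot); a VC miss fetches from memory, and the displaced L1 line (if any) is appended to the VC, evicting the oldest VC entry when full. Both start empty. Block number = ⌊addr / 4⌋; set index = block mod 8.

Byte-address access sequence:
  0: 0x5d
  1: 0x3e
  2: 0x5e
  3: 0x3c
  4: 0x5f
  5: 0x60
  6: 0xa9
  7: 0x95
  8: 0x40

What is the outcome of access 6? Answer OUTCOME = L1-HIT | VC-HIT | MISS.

0: 0x5d (blk 23, set 7) → MISS  vc=[]
1: 0x3e (blk 15, set 7) → MISS  vc=[23]
2: 0x5e (blk 23, set 7) → VC-HIT  vc=[15]
3: 0x3c (blk 15, set 7) → VC-HIT  vc=[23]
4: 0x5f (blk 23, set 7) → VC-HIT  vc=[15]
5: 0x60 (blk 24, set 0) → MISS  vc=[15]
6: 0xa9 (blk 42, set 2) → MISS  vc=[15]
7: 0x95 (blk 37, set 5) → MISS  vc=[15]
8: 0x40 (blk 16, set 0) → MISS  vc=[15, 24]

OUTCOME = MISS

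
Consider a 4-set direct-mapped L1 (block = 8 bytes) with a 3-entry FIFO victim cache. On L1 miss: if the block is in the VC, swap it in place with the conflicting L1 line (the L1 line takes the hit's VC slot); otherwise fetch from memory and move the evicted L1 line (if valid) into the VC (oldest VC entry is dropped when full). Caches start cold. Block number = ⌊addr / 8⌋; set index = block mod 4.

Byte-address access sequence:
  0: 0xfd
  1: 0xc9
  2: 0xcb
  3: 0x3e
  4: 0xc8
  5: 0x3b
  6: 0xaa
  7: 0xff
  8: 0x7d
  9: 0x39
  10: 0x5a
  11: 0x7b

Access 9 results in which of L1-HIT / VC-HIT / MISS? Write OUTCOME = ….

OUTCOME = VC-HIT

#0 0xfd→b31/s3 MISS; vc=[]
#1 0xc9→b25/s1 MISS; vc=[]
#2 0xcb→b25/s1 L1-HIT; vc=[]
#3 0x3e→b7/s3 MISS; vc=[31]
#4 0xc8→b25/s1 L1-HIT; vc=[31]
#5 0x3b→b7/s3 L1-HIT; vc=[31]
#6 0xaa→b21/s1 MISS; vc=[31,25]
#7 0xff→b31/s3 VC-HIT; vc=[7,25]
#8 0x7d→b15/s3 MISS; vc=[7,25,31]
#9 0x39→b7/s3 VC-HIT; vc=[15,25,31]
#10 0x5a→b11/s3 MISS; vc=[25,31,7]
#11 0x7b→b15/s3 MISS; vc=[31,7,11]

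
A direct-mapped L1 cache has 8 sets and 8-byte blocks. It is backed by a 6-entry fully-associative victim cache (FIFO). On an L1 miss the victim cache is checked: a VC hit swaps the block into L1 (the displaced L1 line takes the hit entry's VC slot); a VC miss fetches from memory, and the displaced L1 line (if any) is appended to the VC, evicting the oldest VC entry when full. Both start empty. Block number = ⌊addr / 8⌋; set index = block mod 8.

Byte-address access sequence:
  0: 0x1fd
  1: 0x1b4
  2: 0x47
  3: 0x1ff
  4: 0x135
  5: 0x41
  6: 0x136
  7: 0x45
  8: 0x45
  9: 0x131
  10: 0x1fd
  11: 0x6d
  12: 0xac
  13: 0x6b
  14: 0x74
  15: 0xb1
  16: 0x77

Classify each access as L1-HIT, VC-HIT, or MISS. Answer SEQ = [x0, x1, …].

SEQ = [MISS, MISS, MISS, L1-HIT, MISS, L1-HIT, L1-HIT, L1-HIT, L1-HIT, L1-HIT, L1-HIT, MISS, MISS, VC-HIT, MISS, MISS, VC-HIT]

0: 0x1fd (blk 63, set 7) → MISS  vc=[]
1: 0x1b4 (blk 54, set 6) → MISS  vc=[]
2: 0x47 (blk 8, set 0) → MISS  vc=[]
3: 0x1ff (blk 63, set 7) → L1-HIT  vc=[]
4: 0x135 (blk 38, set 6) → MISS  vc=[54]
5: 0x41 (blk 8, set 0) → L1-HIT  vc=[54]
6: 0x136 (blk 38, set 6) → L1-HIT  vc=[54]
7: 0x45 (blk 8, set 0) → L1-HIT  vc=[54]
8: 0x45 (blk 8, set 0) → L1-HIT  vc=[54]
9: 0x131 (blk 38, set 6) → L1-HIT  vc=[54]
10: 0x1fd (blk 63, set 7) → L1-HIT  vc=[54]
11: 0x6d (blk 13, set 5) → MISS  vc=[54]
12: 0xac (blk 21, set 5) → MISS  vc=[54, 13]
13: 0x6b (blk 13, set 5) → VC-HIT  vc=[54, 21]
14: 0x74 (blk 14, set 6) → MISS  vc=[54, 21, 38]
15: 0xb1 (blk 22, set 6) → MISS  vc=[54, 21, 38, 14]
16: 0x77 (blk 14, set 6) → VC-HIT  vc=[54, 21, 38, 22]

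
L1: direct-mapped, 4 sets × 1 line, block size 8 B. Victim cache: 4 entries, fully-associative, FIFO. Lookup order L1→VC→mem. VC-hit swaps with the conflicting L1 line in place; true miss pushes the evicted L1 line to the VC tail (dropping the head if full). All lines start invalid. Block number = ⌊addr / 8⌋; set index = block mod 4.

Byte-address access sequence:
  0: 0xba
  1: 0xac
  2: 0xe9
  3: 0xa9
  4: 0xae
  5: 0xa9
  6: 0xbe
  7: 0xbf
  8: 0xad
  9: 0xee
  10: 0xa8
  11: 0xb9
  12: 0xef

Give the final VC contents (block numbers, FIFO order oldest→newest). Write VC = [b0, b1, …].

#0 0xba→b23/s3 MISS; vc=[]
#1 0xac→b21/s1 MISS; vc=[]
#2 0xe9→b29/s1 MISS; vc=[21]
#3 0xa9→b21/s1 VC-HIT; vc=[29]
#4 0xae→b21/s1 L1-HIT; vc=[29]
#5 0xa9→b21/s1 L1-HIT; vc=[29]
#6 0xbe→b23/s3 L1-HIT; vc=[29]
#7 0xbf→b23/s3 L1-HIT; vc=[29]
#8 0xad→b21/s1 L1-HIT; vc=[29]
#9 0xee→b29/s1 VC-HIT; vc=[21]
#10 0xa8→b21/s1 VC-HIT; vc=[29]
#11 0xb9→b23/s3 L1-HIT; vc=[29]
#12 0xef→b29/s1 VC-HIT; vc=[21]

VC = [21]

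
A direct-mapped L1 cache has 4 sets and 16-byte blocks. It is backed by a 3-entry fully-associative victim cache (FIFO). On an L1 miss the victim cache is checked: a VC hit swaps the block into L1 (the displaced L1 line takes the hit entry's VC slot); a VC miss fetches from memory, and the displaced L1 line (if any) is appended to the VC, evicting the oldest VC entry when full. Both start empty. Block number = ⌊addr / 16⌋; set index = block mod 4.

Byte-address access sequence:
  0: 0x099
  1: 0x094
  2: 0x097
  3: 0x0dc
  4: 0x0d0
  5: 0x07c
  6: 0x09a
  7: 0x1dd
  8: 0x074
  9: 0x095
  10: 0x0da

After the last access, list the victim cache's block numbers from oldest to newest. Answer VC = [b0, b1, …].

VC = [9, 29]

0: 0x99 (blk 9, set 1) → MISS  vc=[]
1: 0x94 (blk 9, set 1) → L1-HIT  vc=[]
2: 0x97 (blk 9, set 1) → L1-HIT  vc=[]
3: 0xdc (blk 13, set 1) → MISS  vc=[9]
4: 0xd0 (blk 13, set 1) → L1-HIT  vc=[9]
5: 0x7c (blk 7, set 3) → MISS  vc=[9]
6: 0x9a (blk 9, set 1) → VC-HIT  vc=[13]
7: 0x1dd (blk 29, set 1) → MISS  vc=[13, 9]
8: 0x74 (blk 7, set 3) → L1-HIT  vc=[13, 9]
9: 0x95 (blk 9, set 1) → VC-HIT  vc=[13, 29]
10: 0xda (blk 13, set 1) → VC-HIT  vc=[9, 29]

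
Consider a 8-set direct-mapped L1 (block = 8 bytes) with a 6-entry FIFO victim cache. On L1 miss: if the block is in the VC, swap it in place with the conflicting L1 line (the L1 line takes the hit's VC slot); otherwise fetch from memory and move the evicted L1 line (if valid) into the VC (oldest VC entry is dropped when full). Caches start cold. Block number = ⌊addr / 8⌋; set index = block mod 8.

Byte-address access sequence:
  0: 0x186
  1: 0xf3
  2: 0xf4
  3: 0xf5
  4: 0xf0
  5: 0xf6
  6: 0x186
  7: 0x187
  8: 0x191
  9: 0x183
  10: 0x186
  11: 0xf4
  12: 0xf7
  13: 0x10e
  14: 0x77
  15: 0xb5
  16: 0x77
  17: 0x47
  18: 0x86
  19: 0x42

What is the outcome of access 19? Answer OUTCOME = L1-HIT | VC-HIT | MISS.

OUTCOME = VC-HIT

0: 0x186 (blk 48, set 0) → MISS  vc=[]
1: 0xf3 (blk 30, set 6) → MISS  vc=[]
2: 0xf4 (blk 30, set 6) → L1-HIT  vc=[]
3: 0xf5 (blk 30, set 6) → L1-HIT  vc=[]
4: 0xf0 (blk 30, set 6) → L1-HIT  vc=[]
5: 0xf6 (blk 30, set 6) → L1-HIT  vc=[]
6: 0x186 (blk 48, set 0) → L1-HIT  vc=[]
7: 0x187 (blk 48, set 0) → L1-HIT  vc=[]
8: 0x191 (blk 50, set 2) → MISS  vc=[]
9: 0x183 (blk 48, set 0) → L1-HIT  vc=[]
10: 0x186 (blk 48, set 0) → L1-HIT  vc=[]
11: 0xf4 (blk 30, set 6) → L1-HIT  vc=[]
12: 0xf7 (blk 30, set 6) → L1-HIT  vc=[]
13: 0x10e (blk 33, set 1) → MISS  vc=[]
14: 0x77 (blk 14, set 6) → MISS  vc=[30]
15: 0xb5 (blk 22, set 6) → MISS  vc=[30, 14]
16: 0x77 (blk 14, set 6) → VC-HIT  vc=[30, 22]
17: 0x47 (blk 8, set 0) → MISS  vc=[30, 22, 48]
18: 0x86 (blk 16, set 0) → MISS  vc=[30, 22, 48, 8]
19: 0x42 (blk 8, set 0) → VC-HIT  vc=[30, 22, 48, 16]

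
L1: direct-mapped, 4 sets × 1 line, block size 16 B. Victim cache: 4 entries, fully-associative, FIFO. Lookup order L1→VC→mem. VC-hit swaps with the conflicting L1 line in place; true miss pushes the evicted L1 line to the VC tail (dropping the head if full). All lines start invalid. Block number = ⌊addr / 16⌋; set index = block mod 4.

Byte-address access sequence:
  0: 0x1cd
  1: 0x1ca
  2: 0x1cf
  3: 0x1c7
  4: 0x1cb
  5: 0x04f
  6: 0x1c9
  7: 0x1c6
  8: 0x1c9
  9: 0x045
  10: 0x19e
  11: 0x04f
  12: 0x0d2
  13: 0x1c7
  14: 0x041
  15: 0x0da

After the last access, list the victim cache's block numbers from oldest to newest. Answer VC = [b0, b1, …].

VC = [28, 25]

0: 0x1cd (blk 28, set 0) → MISS  vc=[]
1: 0x1ca (blk 28, set 0) → L1-HIT  vc=[]
2: 0x1cf (blk 28, set 0) → L1-HIT  vc=[]
3: 0x1c7 (blk 28, set 0) → L1-HIT  vc=[]
4: 0x1cb (blk 28, set 0) → L1-HIT  vc=[]
5: 0x4f (blk 4, set 0) → MISS  vc=[28]
6: 0x1c9 (blk 28, set 0) → VC-HIT  vc=[4]
7: 0x1c6 (blk 28, set 0) → L1-HIT  vc=[4]
8: 0x1c9 (blk 28, set 0) → L1-HIT  vc=[4]
9: 0x45 (blk 4, set 0) → VC-HIT  vc=[28]
10: 0x19e (blk 25, set 1) → MISS  vc=[28]
11: 0x4f (blk 4, set 0) → L1-HIT  vc=[28]
12: 0xd2 (blk 13, set 1) → MISS  vc=[28, 25]
13: 0x1c7 (blk 28, set 0) → VC-HIT  vc=[4, 25]
14: 0x41 (blk 4, set 0) → VC-HIT  vc=[28, 25]
15: 0xda (blk 13, set 1) → L1-HIT  vc=[28, 25]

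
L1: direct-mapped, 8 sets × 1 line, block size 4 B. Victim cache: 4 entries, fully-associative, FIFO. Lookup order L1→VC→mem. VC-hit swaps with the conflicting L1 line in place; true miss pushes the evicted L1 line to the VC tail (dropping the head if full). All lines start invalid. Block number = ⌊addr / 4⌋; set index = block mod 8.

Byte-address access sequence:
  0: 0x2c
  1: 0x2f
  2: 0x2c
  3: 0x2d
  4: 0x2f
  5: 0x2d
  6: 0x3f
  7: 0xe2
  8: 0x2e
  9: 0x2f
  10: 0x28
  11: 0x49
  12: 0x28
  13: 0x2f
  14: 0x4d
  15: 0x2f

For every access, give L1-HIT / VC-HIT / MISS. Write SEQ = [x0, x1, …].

SEQ = [MISS, L1-HIT, L1-HIT, L1-HIT, L1-HIT, L1-HIT, MISS, MISS, L1-HIT, L1-HIT, MISS, MISS, VC-HIT, L1-HIT, MISS, VC-HIT]

0: 0x2c (blk 11, set 3) → MISS  vc=[]
1: 0x2f (blk 11, set 3) → L1-HIT  vc=[]
2: 0x2c (blk 11, set 3) → L1-HIT  vc=[]
3: 0x2d (blk 11, set 3) → L1-HIT  vc=[]
4: 0x2f (blk 11, set 3) → L1-HIT  vc=[]
5: 0x2d (blk 11, set 3) → L1-HIT  vc=[]
6: 0x3f (blk 15, set 7) → MISS  vc=[]
7: 0xe2 (blk 56, set 0) → MISS  vc=[]
8: 0x2e (blk 11, set 3) → L1-HIT  vc=[]
9: 0x2f (blk 11, set 3) → L1-HIT  vc=[]
10: 0x28 (blk 10, set 2) → MISS  vc=[]
11: 0x49 (blk 18, set 2) → MISS  vc=[10]
12: 0x28 (blk 10, set 2) → VC-HIT  vc=[18]
13: 0x2f (blk 11, set 3) → L1-HIT  vc=[18]
14: 0x4d (blk 19, set 3) → MISS  vc=[18, 11]
15: 0x2f (blk 11, set 3) → VC-HIT  vc=[18, 19]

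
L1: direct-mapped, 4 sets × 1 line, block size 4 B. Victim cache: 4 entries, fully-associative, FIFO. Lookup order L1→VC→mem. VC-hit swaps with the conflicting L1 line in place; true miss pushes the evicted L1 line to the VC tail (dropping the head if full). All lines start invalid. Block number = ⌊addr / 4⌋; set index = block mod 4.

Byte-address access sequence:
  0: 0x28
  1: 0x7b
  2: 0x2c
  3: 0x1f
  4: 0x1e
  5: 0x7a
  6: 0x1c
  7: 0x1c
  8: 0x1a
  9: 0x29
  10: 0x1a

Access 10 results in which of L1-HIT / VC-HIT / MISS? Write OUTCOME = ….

OUTCOME = VC-HIT

#0 0x28→b10/s2 MISS; vc=[]
#1 0x7b→b30/s2 MISS; vc=[10]
#2 0x2c→b11/s3 MISS; vc=[10]
#3 0x1f→b7/s3 MISS; vc=[10,11]
#4 0x1e→b7/s3 L1-HIT; vc=[10,11]
#5 0x7a→b30/s2 L1-HIT; vc=[10,11]
#6 0x1c→b7/s3 L1-HIT; vc=[10,11]
#7 0x1c→b7/s3 L1-HIT; vc=[10,11]
#8 0x1a→b6/s2 MISS; vc=[10,11,30]
#9 0x29→b10/s2 VC-HIT; vc=[6,11,30]
#10 0x1a→b6/s2 VC-HIT; vc=[10,11,30]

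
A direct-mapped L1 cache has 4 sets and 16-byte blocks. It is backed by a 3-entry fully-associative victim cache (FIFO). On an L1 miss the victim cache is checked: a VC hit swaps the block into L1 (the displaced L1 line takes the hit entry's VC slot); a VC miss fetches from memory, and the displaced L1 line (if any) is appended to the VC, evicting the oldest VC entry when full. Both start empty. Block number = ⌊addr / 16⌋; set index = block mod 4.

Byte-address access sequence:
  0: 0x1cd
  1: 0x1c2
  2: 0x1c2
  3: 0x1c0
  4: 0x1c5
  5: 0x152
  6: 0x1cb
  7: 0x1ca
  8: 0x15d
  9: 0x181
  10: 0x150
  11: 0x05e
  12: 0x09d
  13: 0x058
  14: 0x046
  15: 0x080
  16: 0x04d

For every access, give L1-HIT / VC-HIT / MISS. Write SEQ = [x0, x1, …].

0: 0x1cd (blk 28, set 0) → MISS  vc=[]
1: 0x1c2 (blk 28, set 0) → L1-HIT  vc=[]
2: 0x1c2 (blk 28, set 0) → L1-HIT  vc=[]
3: 0x1c0 (blk 28, set 0) → L1-HIT  vc=[]
4: 0x1c5 (blk 28, set 0) → L1-HIT  vc=[]
5: 0x152 (blk 21, set 1) → MISS  vc=[]
6: 0x1cb (blk 28, set 0) → L1-HIT  vc=[]
7: 0x1ca (blk 28, set 0) → L1-HIT  vc=[]
8: 0x15d (blk 21, set 1) → L1-HIT  vc=[]
9: 0x181 (blk 24, set 0) → MISS  vc=[28]
10: 0x150 (blk 21, set 1) → L1-HIT  vc=[28]
11: 0x5e (blk 5, set 1) → MISS  vc=[28, 21]
12: 0x9d (blk 9, set 1) → MISS  vc=[28, 21, 5]
13: 0x58 (blk 5, set 1) → VC-HIT  vc=[28, 21, 9]
14: 0x46 (blk 4, set 0) → MISS  vc=[21, 9, 24]
15: 0x80 (blk 8, set 0) → MISS  vc=[9, 24, 4]
16: 0x4d (blk 4, set 0) → VC-HIT  vc=[9, 24, 8]

SEQ = [MISS, L1-HIT, L1-HIT, L1-HIT, L1-HIT, MISS, L1-HIT, L1-HIT, L1-HIT, MISS, L1-HIT, MISS, MISS, VC-HIT, MISS, MISS, VC-HIT]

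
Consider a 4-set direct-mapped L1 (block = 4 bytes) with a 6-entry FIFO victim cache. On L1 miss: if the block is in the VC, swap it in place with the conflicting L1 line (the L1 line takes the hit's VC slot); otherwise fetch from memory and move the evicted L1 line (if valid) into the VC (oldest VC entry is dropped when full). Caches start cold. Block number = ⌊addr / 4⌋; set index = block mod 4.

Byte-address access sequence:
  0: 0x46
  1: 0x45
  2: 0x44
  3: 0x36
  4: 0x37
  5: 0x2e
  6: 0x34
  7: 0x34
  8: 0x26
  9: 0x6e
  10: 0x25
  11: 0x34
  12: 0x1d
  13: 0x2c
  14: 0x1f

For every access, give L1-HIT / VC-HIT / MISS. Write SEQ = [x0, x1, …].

SEQ = [MISS, L1-HIT, L1-HIT, MISS, L1-HIT, MISS, L1-HIT, L1-HIT, MISS, MISS, L1-HIT, VC-HIT, MISS, VC-HIT, VC-HIT]

0: 0x46 (blk 17, set 1) → MISS  vc=[]
1: 0x45 (blk 17, set 1) → L1-HIT  vc=[]
2: 0x44 (blk 17, set 1) → L1-HIT  vc=[]
3: 0x36 (blk 13, set 1) → MISS  vc=[17]
4: 0x37 (blk 13, set 1) → L1-HIT  vc=[17]
5: 0x2e (blk 11, set 3) → MISS  vc=[17]
6: 0x34 (blk 13, set 1) → L1-HIT  vc=[17]
7: 0x34 (blk 13, set 1) → L1-HIT  vc=[17]
8: 0x26 (blk 9, set 1) → MISS  vc=[17, 13]
9: 0x6e (blk 27, set 3) → MISS  vc=[17, 13, 11]
10: 0x25 (blk 9, set 1) → L1-HIT  vc=[17, 13, 11]
11: 0x34 (blk 13, set 1) → VC-HIT  vc=[17, 9, 11]
12: 0x1d (blk 7, set 3) → MISS  vc=[17, 9, 11, 27]
13: 0x2c (blk 11, set 3) → VC-HIT  vc=[17, 9, 7, 27]
14: 0x1f (blk 7, set 3) → VC-HIT  vc=[17, 9, 11, 27]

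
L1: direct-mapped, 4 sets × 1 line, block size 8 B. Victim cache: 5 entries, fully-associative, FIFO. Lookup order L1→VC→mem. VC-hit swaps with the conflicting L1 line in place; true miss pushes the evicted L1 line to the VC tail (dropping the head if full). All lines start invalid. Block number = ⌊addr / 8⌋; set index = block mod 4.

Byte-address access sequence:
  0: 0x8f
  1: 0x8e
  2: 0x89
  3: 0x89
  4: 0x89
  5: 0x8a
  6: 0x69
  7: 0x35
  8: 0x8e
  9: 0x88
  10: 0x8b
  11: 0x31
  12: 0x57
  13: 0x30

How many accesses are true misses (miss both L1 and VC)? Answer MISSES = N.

0: 0x8f (blk 17, set 1) → MISS  vc=[]
1: 0x8e (blk 17, set 1) → L1-HIT  vc=[]
2: 0x89 (blk 17, set 1) → L1-HIT  vc=[]
3: 0x89 (blk 17, set 1) → L1-HIT  vc=[]
4: 0x89 (blk 17, set 1) → L1-HIT  vc=[]
5: 0x8a (blk 17, set 1) → L1-HIT  vc=[]
6: 0x69 (blk 13, set 1) → MISS  vc=[17]
7: 0x35 (blk 6, set 2) → MISS  vc=[17]
8: 0x8e (blk 17, set 1) → VC-HIT  vc=[13]
9: 0x88 (blk 17, set 1) → L1-HIT  vc=[13]
10: 0x8b (blk 17, set 1) → L1-HIT  vc=[13]
11: 0x31 (blk 6, set 2) → L1-HIT  vc=[13]
12: 0x57 (blk 10, set 2) → MISS  vc=[13, 6]
13: 0x30 (blk 6, set 2) → VC-HIT  vc=[13, 10]

MISSES = 4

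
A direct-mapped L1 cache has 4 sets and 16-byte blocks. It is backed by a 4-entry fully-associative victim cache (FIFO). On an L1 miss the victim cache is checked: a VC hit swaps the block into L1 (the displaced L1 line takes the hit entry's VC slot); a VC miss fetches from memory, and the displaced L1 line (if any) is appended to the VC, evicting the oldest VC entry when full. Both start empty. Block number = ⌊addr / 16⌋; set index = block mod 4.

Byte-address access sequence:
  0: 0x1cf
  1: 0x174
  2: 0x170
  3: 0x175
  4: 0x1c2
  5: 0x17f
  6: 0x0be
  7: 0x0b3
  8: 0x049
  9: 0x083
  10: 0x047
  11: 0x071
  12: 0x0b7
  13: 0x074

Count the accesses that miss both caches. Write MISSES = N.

MISSES = 6

  [0] addr=0x1cf blk=28 s=0: MISS | VC []
  [1] addr=0x174 blk=23 s=3: MISS | VC []
  [2] addr=0x170 blk=23 s=3: L1-HIT | VC []
  [3] addr=0x175 blk=23 s=3: L1-HIT | VC []
  [4] addr=0x1c2 blk=28 s=0: L1-HIT | VC []
  [5] addr=0x17f blk=23 s=3: L1-HIT | VC []
  [6] addr=0xbe blk=11 s=3: MISS | VC [23]
  [7] addr=0xb3 blk=11 s=3: L1-HIT | VC [23]
  [8] addr=0x49 blk=4 s=0: MISS | VC [23, 28]
  [9] addr=0x83 blk=8 s=0: MISS | VC [23, 28, 4]
  [10] addr=0x47 blk=4 s=0: VC-HIT | VC [23, 28, 8]
  [11] addr=0x71 blk=7 s=3: MISS | VC [23, 28, 8, 11]
  [12] addr=0xb7 blk=11 s=3: VC-HIT | VC [23, 28, 8, 7]
  [13] addr=0x74 blk=7 s=3: VC-HIT | VC [23, 28, 8, 11]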